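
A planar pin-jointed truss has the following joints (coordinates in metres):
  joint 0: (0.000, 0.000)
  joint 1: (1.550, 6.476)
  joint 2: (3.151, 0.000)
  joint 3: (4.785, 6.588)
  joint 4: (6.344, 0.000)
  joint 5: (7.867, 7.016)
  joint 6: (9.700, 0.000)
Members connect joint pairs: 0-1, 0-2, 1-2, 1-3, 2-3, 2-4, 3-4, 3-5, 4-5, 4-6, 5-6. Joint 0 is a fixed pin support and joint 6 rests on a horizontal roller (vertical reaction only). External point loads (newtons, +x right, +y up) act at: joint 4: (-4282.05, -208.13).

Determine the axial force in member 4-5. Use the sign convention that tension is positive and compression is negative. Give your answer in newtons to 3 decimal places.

148.832

N=7 nodes, M=11 members, R=3 reactions → 2N=14, M+R=14
member 0 (0-1): L=6.6589, (cx,cy)=(0.2328,0.9725)
member 1 (0-2): L=3.1510, (cx,cy)=(1.0000,0.0000)
member 2 (1-2): L=6.6710, (cx,cy)=(0.2400,-0.9708)
member 3 (1-3): L=3.2369, (cx,cy)=(0.9994,0.0346)
member 4 (2-3): L=6.7876, (cx,cy)=(0.2407,0.9706)
member 5 (2-4): L=3.1930, (cx,cy)=(1.0000,0.0000)
member 6 (3-4): L=6.7700, (cx,cy)=(0.2303,-0.9731)
member 7 (3-5): L=3.1116, (cx,cy)=(0.9905,0.1376)
member 8 (4-5): L=7.1794, (cx,cy)=(0.2121,0.9772)
member 9 (4-6): L=3.3560, (cx,cy)=(1.0000,0.0000)
member 10 (5-6): L=7.2515, (cx,cy)=(0.2528,-0.9675)
solve A·x = −loads:
  F[0-1] = -74.0425 N (compression)
  F[0-2] = -4264.8151 N (compression)
  F[1-2] = +72.9376 N (tension)
  F[1-3] = -34.7604 N (compression)
  F[2-3] = -72.9513 N (compression)
  F[2-4] = -4229.7486 N (compression)
  F[3-4] = +64.4168 N (tension)
  F[3-5] = -67.7797 N (compression)
  F[4-5] = +148.8318 N (tension)
  F[4-6] = +35.5631 N (tension)
  F[5-6] = -140.6902 N (compression)
  Rx@0 = +4282.0500 N
  Ry@0 = +72.0087 N
  Ry@6 = +136.1213 N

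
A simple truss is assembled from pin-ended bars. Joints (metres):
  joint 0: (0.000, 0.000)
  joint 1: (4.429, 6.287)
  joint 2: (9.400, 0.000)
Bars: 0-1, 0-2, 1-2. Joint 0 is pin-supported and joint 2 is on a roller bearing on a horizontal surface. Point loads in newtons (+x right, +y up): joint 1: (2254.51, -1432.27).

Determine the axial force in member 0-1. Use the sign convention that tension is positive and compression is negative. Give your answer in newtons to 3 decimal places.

917.976

N=3 nodes, M=3 members, R=3 reactions → 2N=6, M+R=6
member 0 (0-1): L=7.6904, (cx,cy)=(0.5759,0.8175)
member 1 (0-2): L=9.4000, (cx,cy)=(1.0000,0.0000)
member 2 (1-2): L=8.0148, (cx,cy)=(0.6202,-0.7844)
solve A·x = −loads:
  F[0-1] = +917.9764 N (tension)
  F[0-2] = +1725.8363 N (tension)
  F[1-2] = -2782.5897 N (compression)
  Rx@0 = -2254.5100 N
  Ry@0 = -750.4564 N
  Ry@2 = +2182.7264 N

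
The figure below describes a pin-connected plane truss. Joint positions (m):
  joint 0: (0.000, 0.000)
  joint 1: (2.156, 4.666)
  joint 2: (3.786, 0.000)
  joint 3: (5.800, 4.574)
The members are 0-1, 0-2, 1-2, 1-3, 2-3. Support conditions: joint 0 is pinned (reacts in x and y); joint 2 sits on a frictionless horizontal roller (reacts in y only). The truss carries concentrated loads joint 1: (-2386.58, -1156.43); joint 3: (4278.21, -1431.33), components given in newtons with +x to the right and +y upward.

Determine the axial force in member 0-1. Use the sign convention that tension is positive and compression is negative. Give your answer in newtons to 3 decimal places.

2743.932

N=4 nodes, M=5 members, R=3 reactions → 2N=8, M+R=8
member 0 (0-1): L=5.1400, (cx,cy)=(0.4195,0.9078)
member 1 (0-2): L=3.7860, (cx,cy)=(1.0000,0.0000)
member 2 (1-2): L=4.9425, (cx,cy)=(0.3298,-0.9441)
member 3 (1-3): L=3.6452, (cx,cy)=(0.9997,-0.0252)
member 4 (2-3): L=4.9978, (cx,cy)=(0.4030,0.9152)
solve A·x = −loads:
  F[0-1] = +2743.9325 N (tension)
  F[0-2] = +740.6795 N (tension)
  F[1-2] = -3993.2789 N (compression)
  F[1-3] = +4856.0273 N (tension)
  F[2-3] = -1430.0224 N (compression)
  Rx@0 = -1891.6300 N
  Ry@0 = -2490.8790 N
  Ry@2 = +5078.6390 N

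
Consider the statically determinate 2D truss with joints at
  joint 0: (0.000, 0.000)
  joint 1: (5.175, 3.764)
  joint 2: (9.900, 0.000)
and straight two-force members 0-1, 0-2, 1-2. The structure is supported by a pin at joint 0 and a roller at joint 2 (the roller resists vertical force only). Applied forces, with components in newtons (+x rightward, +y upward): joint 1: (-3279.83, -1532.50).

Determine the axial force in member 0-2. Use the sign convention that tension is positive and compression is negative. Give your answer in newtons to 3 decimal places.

-559.767

N=3 nodes, M=3 members, R=3 reactions → 2N=6, M+R=6
member 0 (0-1): L=6.3991, (cx,cy)=(0.8087,0.5882)
member 1 (0-2): L=9.9000, (cx,cy)=(1.0000,0.0000)
member 2 (1-2): L=6.0410, (cx,cy)=(0.7822,-0.6231)
solve A·x = −loads:
  F[0-1] = -3363.4625 N (compression)
  F[0-2] = -559.7674 N (compression)
  F[1-2] = +715.6695 N (tension)
  Rx@0 = +3279.8300 N
  Ry@0 = +1978.4184 N
  Ry@2 = -445.9184 N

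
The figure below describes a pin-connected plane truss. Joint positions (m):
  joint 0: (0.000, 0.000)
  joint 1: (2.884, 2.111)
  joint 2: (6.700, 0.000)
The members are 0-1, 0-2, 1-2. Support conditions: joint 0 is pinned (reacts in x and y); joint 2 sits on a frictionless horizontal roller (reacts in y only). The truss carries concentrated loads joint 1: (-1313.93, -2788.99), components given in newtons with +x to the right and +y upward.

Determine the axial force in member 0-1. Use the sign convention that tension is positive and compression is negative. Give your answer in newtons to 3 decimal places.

-3390.280

N=3 nodes, M=3 members, R=3 reactions → 2N=6, M+R=6
member 0 (0-1): L=3.5740, (cx,cy)=(0.8069,0.5906)
member 1 (0-2): L=6.7000, (cx,cy)=(1.0000,0.0000)
member 2 (1-2): L=4.3610, (cx,cy)=(0.8750,-0.4841)
solve A·x = −loads:
  F[0-1] = -3390.2803 N (compression)
  F[0-2] = +1421.7872 N (tension)
  F[1-2] = -1624.8403 N (compression)
  Rx@0 = +1313.9300 N
  Ry@0 = +2002.4615 N
  Ry@2 = +786.5285 N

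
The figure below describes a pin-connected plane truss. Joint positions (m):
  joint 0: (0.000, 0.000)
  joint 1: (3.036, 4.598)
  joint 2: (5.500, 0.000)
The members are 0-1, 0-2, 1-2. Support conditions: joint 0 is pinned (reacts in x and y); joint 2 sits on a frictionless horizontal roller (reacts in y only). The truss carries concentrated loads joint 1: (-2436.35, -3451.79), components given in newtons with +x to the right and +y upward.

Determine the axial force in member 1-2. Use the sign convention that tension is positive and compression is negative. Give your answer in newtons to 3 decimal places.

N=3 nodes, M=3 members, R=3 reactions → 2N=6, M+R=6
member 0 (0-1): L=5.5099, (cx,cy)=(0.5510,0.8345)
member 1 (0-2): L=5.5000, (cx,cy)=(1.0000,0.0000)
member 2 (1-2): L=5.2166, (cx,cy)=(0.4723,-0.8814)
solve A·x = −loads:
  F[0-1] = -4293.8211 N (compression)
  F[0-2] = -70.4156 N (compression)
  F[1-2] = +149.0787 N (tension)
  Rx@0 = +2436.3500 N
  Ry@0 = +3583.1905 N
  Ry@2 = -131.4005 N

149.079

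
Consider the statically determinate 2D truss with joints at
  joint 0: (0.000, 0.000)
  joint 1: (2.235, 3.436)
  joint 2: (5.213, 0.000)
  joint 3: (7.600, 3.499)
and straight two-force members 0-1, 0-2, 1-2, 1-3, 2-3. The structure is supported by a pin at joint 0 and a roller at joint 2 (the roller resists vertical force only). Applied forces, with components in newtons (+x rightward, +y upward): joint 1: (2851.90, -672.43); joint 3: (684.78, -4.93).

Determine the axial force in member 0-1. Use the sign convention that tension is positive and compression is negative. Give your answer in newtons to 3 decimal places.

2335.179

N=4 nodes, M=5 members, R=3 reactions → 2N=8, M+R=8
member 0 (0-1): L=4.0989, (cx,cy)=(0.5453,0.8383)
member 1 (0-2): L=5.2130, (cx,cy)=(1.0000,0.0000)
member 2 (1-2): L=4.5469, (cx,cy)=(0.6549,-0.7557)
member 3 (1-3): L=5.3654, (cx,cy)=(0.9999,0.0117)
member 4 (2-3): L=4.2357, (cx,cy)=(0.5635,0.8261)
solve A·x = −loads:
  F[0-1] = +2335.1793 N (tension)
  F[0-2] = +2263.3938 N (tension)
  F[1-2] = -3469.4611 N (compression)
  F[1-3] = +693.7482 N (tension)
  F[2-3] = -15.8289 N (compression)
  Rx@0 = -3536.6800 N
  Ry@0 = -1957.4995 N
  Ry@2 = +2634.8595 N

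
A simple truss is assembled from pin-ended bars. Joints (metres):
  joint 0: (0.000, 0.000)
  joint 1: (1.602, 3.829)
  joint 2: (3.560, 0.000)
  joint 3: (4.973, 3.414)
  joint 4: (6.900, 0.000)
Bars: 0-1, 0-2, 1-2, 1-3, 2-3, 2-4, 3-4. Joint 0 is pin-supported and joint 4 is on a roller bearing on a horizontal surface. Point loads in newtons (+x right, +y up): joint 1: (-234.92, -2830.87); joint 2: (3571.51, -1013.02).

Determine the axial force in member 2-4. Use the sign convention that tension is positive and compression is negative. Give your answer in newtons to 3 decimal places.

592.409

N=5 nodes, M=7 members, R=3 reactions → 2N=10, M+R=10
member 0 (0-1): L=4.1506, (cx,cy)=(0.3860,0.9225)
member 1 (0-2): L=3.5600, (cx,cy)=(1.0000,0.0000)
member 2 (1-2): L=4.3006, (cx,cy)=(0.4553,-0.8903)
member 3 (1-3): L=3.3964, (cx,cy)=(0.9925,-0.1222)
member 4 (2-3): L=3.6949, (cx,cy)=(0.3824,0.9240)
member 5 (2-4): L=3.3400, (cx,cy)=(1.0000,0.0000)
member 6 (3-4): L=3.9203, (cx,cy)=(0.4915,-0.8709)
solve A·x = −loads:
  F[0-1] = -3029.0526 N (compression)
  F[0-2] = +4505.7027 N (tension)
  F[1-2] = +94.0641 N (tension)
  F[1-3] = -984.3948 N (compression)
  F[2-3] = +1005.7180 N (tension)
  F[2-4] = +592.4087 N (tension)
  F[3-4] = -1205.1986 N (compression)
  Rx@0 = -3336.5900 N
  Ry@0 = +2794.3398 N
  Ry@4 = +1049.5502 N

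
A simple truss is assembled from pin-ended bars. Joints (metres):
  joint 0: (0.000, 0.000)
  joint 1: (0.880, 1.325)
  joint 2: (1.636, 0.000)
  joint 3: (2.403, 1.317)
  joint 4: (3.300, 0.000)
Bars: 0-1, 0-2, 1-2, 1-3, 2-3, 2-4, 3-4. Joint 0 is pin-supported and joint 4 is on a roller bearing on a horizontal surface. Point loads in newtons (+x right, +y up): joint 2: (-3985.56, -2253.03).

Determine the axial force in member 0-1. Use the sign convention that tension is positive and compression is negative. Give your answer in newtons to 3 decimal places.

N=5 nodes, M=7 members, R=3 reactions → 2N=10, M+R=10
member 0 (0-1): L=1.5906, (cx,cy)=(0.5532,0.8330)
member 1 (0-2): L=1.6360, (cx,cy)=(1.0000,0.0000)
member 2 (1-2): L=1.5255, (cx,cy)=(0.4956,-0.8686)
member 3 (1-3): L=1.5230, (cx,cy)=(1.0000,-0.0053)
member 4 (2-3): L=1.5241, (cx,cy)=(0.5033,0.8641)
member 5 (2-4): L=1.6640, (cx,cy)=(1.0000,0.0000)
member 6 (3-4): L=1.5935, (cx,cy)=(0.5629,-0.8265)
solve A·x = −loads:
  F[0-1] = -1363.8069 N (compression)
  F[0-2] = -3231.0358 N (compression)
  F[1-2] = +1316.4965 N (tension)
  F[1-3] = -1406.9651 N (compression)
  F[2-3] = +1284.0187 N (tension)
  F[2-4] = +760.7518 N (tension)
  F[3-4] = -1351.4198 N (compression)
  Rx@0 = +3985.5600 N
  Ry@0 = +1136.0733 N
  Ry@4 = +1116.9567 N

-1363.807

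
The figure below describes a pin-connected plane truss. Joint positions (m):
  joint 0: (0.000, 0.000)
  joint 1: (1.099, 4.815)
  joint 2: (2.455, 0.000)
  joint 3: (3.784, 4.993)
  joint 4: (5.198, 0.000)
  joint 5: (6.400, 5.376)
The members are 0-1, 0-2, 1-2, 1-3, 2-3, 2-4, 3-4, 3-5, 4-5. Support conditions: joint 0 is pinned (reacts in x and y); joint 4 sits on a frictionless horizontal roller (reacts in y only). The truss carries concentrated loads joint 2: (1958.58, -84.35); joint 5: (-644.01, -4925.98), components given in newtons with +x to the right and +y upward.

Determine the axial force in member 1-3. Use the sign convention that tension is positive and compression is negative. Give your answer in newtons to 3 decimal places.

N=6 nodes, M=9 members, R=3 reactions → 2N=12, M+R=12
member 0 (0-1): L=4.9388, (cx,cy)=(0.2225,0.9749)
member 1 (0-2): L=2.4550, (cx,cy)=(1.0000,0.0000)
member 2 (1-2): L=5.0023, (cx,cy)=(0.2711,-0.9626)
member 3 (1-3): L=2.6909, (cx,cy)=(0.9978,0.0661)
member 4 (2-3): L=5.1668, (cx,cy)=(0.2572,0.9664)
member 5 (2-4): L=2.7430, (cx,cy)=(1.0000,0.0000)
member 6 (3-4): L=5.1894, (cx,cy)=(0.2725,-0.9622)
member 7 (3-5): L=2.6439, (cx,cy)=(0.9895,0.1449)
member 8 (4-5): L=5.5087, (cx,cy)=(0.2182,0.9759)
solve A·x = −loads:
  F[0-1] = +439.5426 N (tension)
  F[0-2] = +1216.7619 N (tension)
  F[1-2] = -430.4188 N (compression)
  F[1-3] = +214.9549 N (tension)
  F[2-3] = +516.0151 N (tension)
  F[2-4] = -991.2219 N (compression)
  F[3-4] = -461.0908 N (compression)
  F[3-5] = +477.8911 N (tension)
  F[4-5] = -5118.5432 N (compression)
  Rx@0 = -1314.5700 N
  Ry@0 = -428.5222 N
  Ry@4 = +5438.8522 N

214.955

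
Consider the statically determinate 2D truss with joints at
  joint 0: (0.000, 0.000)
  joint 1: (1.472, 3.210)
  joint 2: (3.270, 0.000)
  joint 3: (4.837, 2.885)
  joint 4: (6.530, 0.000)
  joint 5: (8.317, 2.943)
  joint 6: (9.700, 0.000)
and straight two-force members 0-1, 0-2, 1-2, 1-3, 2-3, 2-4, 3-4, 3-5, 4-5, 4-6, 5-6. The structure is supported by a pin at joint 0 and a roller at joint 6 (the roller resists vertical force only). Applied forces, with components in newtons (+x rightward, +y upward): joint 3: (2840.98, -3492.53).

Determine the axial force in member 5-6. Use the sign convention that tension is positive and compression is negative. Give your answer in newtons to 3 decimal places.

-2857.920

N=7 nodes, M=11 members, R=3 reactions → 2N=14, M+R=14
member 0 (0-1): L=3.5314, (cx,cy)=(0.4168,0.9090)
member 1 (0-2): L=3.2700, (cx,cy)=(1.0000,0.0000)
member 2 (1-2): L=3.6793, (cx,cy)=(0.4887,-0.8725)
member 3 (1-3): L=3.3807, (cx,cy)=(0.9954,-0.0961)
member 4 (2-3): L=3.2831, (cx,cy)=(0.4773,0.8787)
member 5 (2-4): L=3.2600, (cx,cy)=(1.0000,0.0000)
member 6 (3-4): L=3.3451, (cx,cy)=(0.5061,-0.8625)
member 7 (3-5): L=3.4805, (cx,cy)=(0.9999,0.0167)
member 8 (4-5): L=3.4431, (cx,cy)=(0.5190,0.8548)
member 9 (4-6): L=3.1700, (cx,cy)=(1.0000,0.0000)
member 10 (5-6): L=3.2518, (cx,cy)=(0.4253,-0.9050)
solve A·x = −loads:
  F[0-1] = -996.6880 N (compression)
  F[0-2] = +3256.4297 N (tension)
  F[1-2] = +1146.4237 N (tension)
  F[1-3] = -980.2312 N (compression)
  F[2-3] = -1138.2252 N (compression)
  F[2-4] = +4359.9385 N (tension)
  F[3-4] = -3053.4205 N (compression)
  F[3-5] = -2814.9371 N (compression)
  F[4-5] = +3080.9249 N (tension)
  F[4-6] = +1215.4968 N (tension)
  F[5-6] = -2857.9198 N (compression)
  Rx@0 = -2840.9800 N
  Ry@0 = +905.9738 N
  Ry@6 = +2586.5562 N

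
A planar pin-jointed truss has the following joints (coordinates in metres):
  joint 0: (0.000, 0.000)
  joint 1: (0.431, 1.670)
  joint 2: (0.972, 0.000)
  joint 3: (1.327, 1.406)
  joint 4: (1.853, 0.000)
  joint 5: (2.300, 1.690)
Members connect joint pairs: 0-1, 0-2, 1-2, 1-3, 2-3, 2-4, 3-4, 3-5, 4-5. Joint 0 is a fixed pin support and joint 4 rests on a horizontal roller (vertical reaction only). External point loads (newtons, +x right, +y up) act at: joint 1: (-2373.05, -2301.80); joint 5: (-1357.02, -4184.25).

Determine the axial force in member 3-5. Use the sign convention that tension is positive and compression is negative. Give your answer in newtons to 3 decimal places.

N=6 nodes, M=9 members, R=3 reactions → 2N=12, M+R=12
member 0 (0-1): L=1.7247, (cx,cy)=(0.2499,0.9683)
member 1 (0-2): L=0.9720, (cx,cy)=(1.0000,0.0000)
member 2 (1-2): L=1.7554, (cx,cy)=(0.3082,-0.9513)
member 3 (1-3): L=0.9341, (cx,cy)=(0.9592,-0.2826)
member 4 (2-3): L=1.4501, (cx,cy)=(0.2448,0.9696)
member 5 (2-4): L=0.8810, (cx,cy)=(1.0000,0.0000)
member 6 (3-4): L=1.5012, (cx,cy)=(0.3504,-0.9366)
member 7 (3-5): L=1.0136, (cx,cy)=(0.9599,0.2802)
member 8 (4-5): L=1.7481, (cx,cy)=(0.2557,0.9668)
solve A·x = −loads:
  F[0-1] = -4268.8199 N (compression)
  F[0-2] = -2663.3109 N (compression)
  F[1-2] = +1681.1798 N (tension)
  F[1-3] = +821.6783 N (tension)
  F[2-3] = -1649.5436 N (compression)
  F[2-4] = -1741.3786 N (compression)
  F[3-4] = +1871.0313 N (tension)
  F[3-5] = -282.5561 N (compression)
  F[4-5] = -4246.2466 N (compression)
  Rx@0 = +3730.0700 N
  Ry@0 = +4133.3822 N
  Ry@4 = +2352.6678 N

-282.556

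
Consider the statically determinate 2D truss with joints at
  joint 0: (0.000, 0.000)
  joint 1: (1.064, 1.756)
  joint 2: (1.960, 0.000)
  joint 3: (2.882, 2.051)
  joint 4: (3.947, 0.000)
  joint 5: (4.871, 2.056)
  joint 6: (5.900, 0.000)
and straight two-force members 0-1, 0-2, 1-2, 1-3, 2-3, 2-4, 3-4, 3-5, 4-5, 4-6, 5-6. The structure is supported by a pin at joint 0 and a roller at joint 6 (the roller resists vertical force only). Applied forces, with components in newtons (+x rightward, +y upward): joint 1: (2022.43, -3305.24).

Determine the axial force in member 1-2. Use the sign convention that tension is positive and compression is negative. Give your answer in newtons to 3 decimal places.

N=7 nodes, M=11 members, R=3 reactions → 2N=14, M+R=14
member 0 (0-1): L=2.0532, (cx,cy)=(0.5182,0.8553)
member 1 (0-2): L=1.9600, (cx,cy)=(1.0000,0.0000)
member 2 (1-2): L=1.9714, (cx,cy)=(0.4545,-0.8907)
member 3 (1-3): L=1.8418, (cx,cy)=(0.9871,0.1602)
member 4 (2-3): L=2.2487, (cx,cy)=(0.4100,0.9121)
member 5 (2-4): L=1.9870, (cx,cy)=(1.0000,0.0000)
member 6 (3-4): L=2.3110, (cx,cy)=(0.4608,-0.8875)
member 7 (3-5): L=1.9890, (cx,cy)=(1.0000,0.0025)
member 8 (4-5): L=2.2541, (cx,cy)=(0.4099,0.9121)
member 9 (4-6): L=1.9530, (cx,cy)=(1.0000,0.0000)
member 10 (5-6): L=2.2991, (cx,cy)=(0.4476,-0.8943)
solve A·x = −loads:
  F[0-1] = -2463.8947 N (compression)
  F[0-2] = +3299.2581 N (tension)
  F[1-2] = -1797.1588 N (compression)
  F[1-3] = -2514.9131 N (compression)
  F[2-3] = +1755.1215 N (tension)
  F[2-4] = +1762.8205 N (tension)
  F[3-4] = -1353.1005 N (compression)
  F[3-5] = -1139.2681 N (compression)
  F[4-5] = +1316.5556 N (tension)
  F[4-6] = +599.5795 N (tension)
  F[5-6] = -1339.6583 N (compression)
  Rx@0 = -2022.4300 N
  Ry@0 = +2107.2464 N
  Ry@6 = +1197.9936 N

-1797.159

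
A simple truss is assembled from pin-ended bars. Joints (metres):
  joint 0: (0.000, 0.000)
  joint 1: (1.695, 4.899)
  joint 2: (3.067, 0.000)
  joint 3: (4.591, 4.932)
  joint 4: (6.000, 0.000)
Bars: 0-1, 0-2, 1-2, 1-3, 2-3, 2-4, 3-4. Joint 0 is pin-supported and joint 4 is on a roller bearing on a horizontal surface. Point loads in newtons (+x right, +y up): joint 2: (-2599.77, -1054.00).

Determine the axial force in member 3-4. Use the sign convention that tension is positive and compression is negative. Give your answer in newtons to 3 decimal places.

N=5 nodes, M=7 members, R=3 reactions → 2N=10, M+R=10
member 0 (0-1): L=5.1839, (cx,cy)=(0.3270,0.9450)
member 1 (0-2): L=3.0670, (cx,cy)=(1.0000,0.0000)
member 2 (1-2): L=5.0875, (cx,cy)=(0.2697,-0.9629)
member 3 (1-3): L=2.8962, (cx,cy)=(0.9999,0.0114)
member 4 (2-3): L=5.1621, (cx,cy)=(0.2952,0.9554)
member 5 (2-4): L=2.9330, (cx,cy)=(1.0000,0.0000)
member 6 (3-4): L=5.1293, (cx,cy)=(0.2747,-0.9615)
solve A·x = −loads:
  F[0-1] = -545.1975 N (compression)
  F[0-2] = -2421.5060 N (compression)
  F[1-2] = +531.2494 N (tension)
  F[1-3] = -321.5527 N (compression)
  F[2-3] = +567.7397 N (tension)
  F[2-4] = +153.9186 N (tension)
  F[3-4] = -560.3246 N (compression)
  Rx@0 = +2599.7700 N
  Ry@0 = +515.2303 N
  Ry@4 = +538.7697 N

-560.325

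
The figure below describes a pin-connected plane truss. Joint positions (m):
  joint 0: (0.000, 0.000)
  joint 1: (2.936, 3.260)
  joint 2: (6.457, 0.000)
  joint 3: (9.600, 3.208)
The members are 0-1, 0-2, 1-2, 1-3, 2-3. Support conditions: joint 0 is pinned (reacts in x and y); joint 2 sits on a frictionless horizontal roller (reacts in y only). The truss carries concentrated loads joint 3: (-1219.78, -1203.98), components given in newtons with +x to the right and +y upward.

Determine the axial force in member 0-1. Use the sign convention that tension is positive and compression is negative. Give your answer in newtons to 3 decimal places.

-26.875

N=4 nodes, M=5 members, R=3 reactions → 2N=8, M+R=8
member 0 (0-1): L=4.3872, (cx,cy)=(0.6692,0.7431)
member 1 (0-2): L=6.4570, (cx,cy)=(1.0000,0.0000)
member 2 (1-2): L=4.7984, (cx,cy)=(0.7338,-0.6794)
member 3 (1-3): L=6.6642, (cx,cy)=(1.0000,-0.0078)
member 4 (2-3): L=4.4911, (cx,cy)=(0.6998,0.7143)
solve A·x = −loads:
  F[0-1] = -26.8748 N (compression)
  F[0-2] = -1201.7949 N (compression)
  F[1-2] = +29.8520 N (tension)
  F[1-3] = -39.8911 N (compression)
  F[2-3] = -1685.9591 N (compression)
  Rx@0 = +1219.7800 N
  Ry@0 = +19.9698 N
  Ry@2 = +1184.0102 N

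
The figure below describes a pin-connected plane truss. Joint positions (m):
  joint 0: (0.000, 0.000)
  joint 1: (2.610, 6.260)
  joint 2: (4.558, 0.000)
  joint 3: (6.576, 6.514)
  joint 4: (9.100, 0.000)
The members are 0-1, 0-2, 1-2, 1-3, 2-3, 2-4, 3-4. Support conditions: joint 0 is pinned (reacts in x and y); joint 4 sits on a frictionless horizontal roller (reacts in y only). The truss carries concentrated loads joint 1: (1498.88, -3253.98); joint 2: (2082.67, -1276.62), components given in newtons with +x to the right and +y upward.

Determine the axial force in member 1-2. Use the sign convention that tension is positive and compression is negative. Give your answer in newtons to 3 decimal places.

N=5 nodes, M=7 members, R=3 reactions → 2N=10, M+R=10
member 0 (0-1): L=6.7823, (cx,cy)=(0.3848,0.9230)
member 1 (0-2): L=4.5580, (cx,cy)=(1.0000,0.0000)
member 2 (1-2): L=6.5561, (cx,cy)=(0.2971,-0.9548)
member 3 (1-3): L=3.9741, (cx,cy)=(0.9980,0.0639)
member 4 (2-3): L=6.8194, (cx,cy)=(0.2959,0.9552)
member 5 (2-4): L=4.5420, (cx,cy)=(1.0000,0.0000)
member 6 (3-4): L=6.9859, (cx,cy)=(0.3613,-0.9324)
solve A·x = −loads:
  F[0-1] = -2087.5485 N (compression)
  F[0-2] = +4384.8903 N (tension)
  F[1-2] = -1514.2095 N (compression)
  F[1-3] = -1856.1006 N (compression)
  F[2-3] = +2850.0915 N (tension)
  F[2-4] = +1008.9081 N (tension)
  F[3-4] = -2792.4442 N (compression)
  Rx@0 = -3581.5500 N
  Ry@0 = +1926.7857 N
  Ry@4 = +2603.8143 N

-1514.210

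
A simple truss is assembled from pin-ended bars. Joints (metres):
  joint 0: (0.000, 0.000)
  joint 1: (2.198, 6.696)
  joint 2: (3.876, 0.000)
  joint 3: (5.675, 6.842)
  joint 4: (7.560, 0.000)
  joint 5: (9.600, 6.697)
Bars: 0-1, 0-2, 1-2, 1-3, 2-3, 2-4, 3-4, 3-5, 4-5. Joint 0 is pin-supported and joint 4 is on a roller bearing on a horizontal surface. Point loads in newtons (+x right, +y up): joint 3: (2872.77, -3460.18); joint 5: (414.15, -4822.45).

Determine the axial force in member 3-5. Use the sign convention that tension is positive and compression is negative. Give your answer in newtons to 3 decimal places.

1863.451

N=6 nodes, M=9 members, R=3 reactions → 2N=12, M+R=12
member 0 (0-1): L=7.0475, (cx,cy)=(0.3119,0.9501)
member 1 (0-2): L=3.8760, (cx,cy)=(1.0000,0.0000)
member 2 (1-2): L=6.9031, (cx,cy)=(0.2431,-0.9700)
member 3 (1-3): L=3.4801, (cx,cy)=(0.9991,0.0420)
member 4 (2-3): L=7.0746, (cx,cy)=(0.2543,0.9671)
member 5 (2-4): L=3.6840, (cx,cy)=(1.0000,0.0000)
member 6 (3-4): L=7.0969, (cx,cy)=(0.2656,-0.9641)
member 7 (3-5): L=3.9277, (cx,cy)=(0.9993,-0.0369)
member 8 (4-5): L=7.0008, (cx,cy)=(0.2914,0.9566)
solve A·x = −loads:
  F[0-1] = +3584.1191 N (tension)
  F[0-2] = +2169.0959 N (tension)
  F[1-2] = -3426.2022 N (compression)
  F[1-3] = +1952.3875 N (tension)
  F[2-3] = +3436.3994 N (tension)
  F[2-4] = +462.4042 N (tension)
  F[3-4] = -7192.6733 N (compression)
  F[3-5] = +1863.4505 N (tension)
  F[4-5] = -4969.3096 N (compression)
  Rx@0 = -3286.9200 N
  Ry@0 = -3405.3457 N
  Ry@4 = +11687.9757 N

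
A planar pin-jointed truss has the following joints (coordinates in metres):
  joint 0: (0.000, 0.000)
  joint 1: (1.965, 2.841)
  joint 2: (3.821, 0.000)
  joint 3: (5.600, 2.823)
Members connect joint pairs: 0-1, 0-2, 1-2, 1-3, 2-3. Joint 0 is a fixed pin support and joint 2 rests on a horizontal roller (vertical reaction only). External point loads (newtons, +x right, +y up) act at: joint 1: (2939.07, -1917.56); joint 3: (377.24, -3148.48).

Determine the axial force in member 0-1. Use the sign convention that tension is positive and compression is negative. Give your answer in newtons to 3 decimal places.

3645.764

N=4 nodes, M=5 members, R=3 reactions → 2N=8, M+R=8
member 0 (0-1): L=3.4543, (cx,cy)=(0.5688,0.8224)
member 1 (0-2): L=3.8210, (cx,cy)=(1.0000,0.0000)
member 2 (1-2): L=3.3935, (cx,cy)=(0.5469,-0.8372)
member 3 (1-3): L=3.6350, (cx,cy)=(1.0000,-0.0050)
member 4 (2-3): L=3.3368, (cx,cy)=(0.5331,0.8460)
solve A·x = −loads:
  F[0-1] = +3645.7636 N (tension)
  F[0-2] = +1242.4223 N (tension)
  F[1-2] = -5885.9894 N (compression)
  F[1-3] = +2354.0342 N (tension)
  F[2-3] = -3707.7300 N (compression)
  Rx@0 = -3316.3100 N
  Ry@0 = -2998.4300 N
  Ry@2 = +8064.4700 N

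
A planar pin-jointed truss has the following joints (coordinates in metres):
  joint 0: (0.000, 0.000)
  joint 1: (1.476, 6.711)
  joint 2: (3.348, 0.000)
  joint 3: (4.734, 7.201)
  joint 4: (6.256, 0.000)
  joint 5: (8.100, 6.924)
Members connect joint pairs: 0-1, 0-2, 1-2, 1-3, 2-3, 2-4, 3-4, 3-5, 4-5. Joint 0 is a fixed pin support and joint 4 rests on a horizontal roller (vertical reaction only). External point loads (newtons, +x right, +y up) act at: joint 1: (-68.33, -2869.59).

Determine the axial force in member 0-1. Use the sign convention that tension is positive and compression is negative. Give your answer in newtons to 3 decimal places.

N=6 nodes, M=9 members, R=3 reactions → 2N=12, M+R=12
member 0 (0-1): L=6.8714, (cx,cy)=(0.2148,0.9767)
member 1 (0-2): L=3.3480, (cx,cy)=(1.0000,0.0000)
member 2 (1-2): L=6.9672, (cx,cy)=(0.2687,-0.9632)
member 3 (1-3): L=3.2946, (cx,cy)=(0.9889,0.1487)
member 4 (2-3): L=7.3332, (cx,cy)=(0.1890,0.9820)
member 5 (2-4): L=2.9080, (cx,cy)=(1.0000,0.0000)
member 6 (3-4): L=7.3601, (cx,cy)=(0.2068,-0.9784)
member 7 (3-5): L=3.3774, (cx,cy)=(0.9966,-0.0820)
member 8 (4-5): L=7.1653, (cx,cy)=(0.2573,0.9663)
solve A·x = −loads:
  F[0-1] = -2320.0126 N (compression)
  F[0-2] = +430.0168 N (tension)
  F[1-2] = -665.9842 N (compression)
  F[1-3] = -253.8989 N (compression)
  F[2-3] = +653.2686 N (tension)
  F[2-4] = +127.6047 N (tension)
  F[3-4] = -617.0707 N (compression)
  F[3-5] = -0.0000 N (compression)
  F[4-5] = +0.0000 N (tension)
  Rx@0 = +68.3300 N
  Ry@0 = +2265.8572 N
  Ry@4 = +603.7328 N

-2320.013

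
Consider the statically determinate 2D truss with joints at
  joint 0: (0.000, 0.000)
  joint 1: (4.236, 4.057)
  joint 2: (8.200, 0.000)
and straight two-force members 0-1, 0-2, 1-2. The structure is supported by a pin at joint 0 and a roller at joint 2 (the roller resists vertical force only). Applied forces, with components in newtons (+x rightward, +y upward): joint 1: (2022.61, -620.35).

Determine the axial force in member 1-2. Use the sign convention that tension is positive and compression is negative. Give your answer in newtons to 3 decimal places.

-1847.115

N=3 nodes, M=3 members, R=3 reactions → 2N=6, M+R=6
member 0 (0-1): L=5.8654, (cx,cy)=(0.7222,0.6917)
member 1 (0-2): L=8.2000, (cx,cy)=(1.0000,0.0000)
member 2 (1-2): L=5.6721, (cx,cy)=(0.6989,-0.7153)
solve A·x = −loads:
  F[0-1] = +1013.1985 N (tension)
  F[0-2] = +1290.8769 N (tension)
  F[1-2] = -1847.1148 N (compression)
  Rx@0 = -2022.6100 N
  Ry@0 = -700.8124 N
  Ry@2 = +1321.1624 N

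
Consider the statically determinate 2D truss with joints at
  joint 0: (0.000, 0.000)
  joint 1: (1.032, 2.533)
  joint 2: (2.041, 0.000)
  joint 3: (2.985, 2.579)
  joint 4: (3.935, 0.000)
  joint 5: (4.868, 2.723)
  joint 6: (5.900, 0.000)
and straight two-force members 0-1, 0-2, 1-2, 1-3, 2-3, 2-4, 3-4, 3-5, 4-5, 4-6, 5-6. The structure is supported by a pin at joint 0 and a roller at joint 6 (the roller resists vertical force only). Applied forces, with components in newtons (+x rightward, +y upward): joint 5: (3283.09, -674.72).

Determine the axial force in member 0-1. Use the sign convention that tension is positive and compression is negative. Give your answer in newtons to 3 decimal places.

1508.724

N=7 nodes, M=11 members, R=3 reactions → 2N=14, M+R=14
member 0 (0-1): L=2.7352, (cx,cy)=(0.3773,0.9261)
member 1 (0-2): L=2.0410, (cx,cy)=(1.0000,0.0000)
member 2 (1-2): L=2.7266, (cx,cy)=(0.3701,-0.9290)
member 3 (1-3): L=1.9535, (cx,cy)=(0.9997,0.0235)
member 4 (2-3): L=2.7463, (cx,cy)=(0.3437,0.9391)
member 5 (2-4): L=1.8940, (cx,cy)=(1.0000,0.0000)
member 6 (3-4): L=2.7484, (cx,cy)=(0.3457,-0.9384)
member 7 (3-5): L=1.8885, (cx,cy)=(0.9971,0.0763)
member 8 (4-5): L=2.8784, (cx,cy)=(0.3241,0.9460)
member 9 (4-6): L=1.9650, (cx,cy)=(1.0000,0.0000)
member 10 (5-6): L=2.9120, (cx,cy)=(0.3544,-0.9351)
solve A·x = −loads:
  F[0-1] = +1508.7241 N (tension)
  F[0-2] = +2713.8356 N (tension)
  F[1-2] = -1475.7050 N (compression)
  F[1-3] = +1115.6666 N (tension)
  F[2-3] = +1459.8938 N (tension)
  F[2-4] = +1665.9229 N (tension)
  F[3-4] = -1320.0105 N (compression)
  F[3-5] = +2079.4891 N (tension)
  F[4-5] = +1309.3388 N (tension)
  F[4-6] = +785.2488 N (tension)
  F[5-6] = -2215.7420 N (compression)
  Rx@0 = -3283.0900 N
  Ry@0 = -1397.2107 N
  Ry@6 = +2071.9307 N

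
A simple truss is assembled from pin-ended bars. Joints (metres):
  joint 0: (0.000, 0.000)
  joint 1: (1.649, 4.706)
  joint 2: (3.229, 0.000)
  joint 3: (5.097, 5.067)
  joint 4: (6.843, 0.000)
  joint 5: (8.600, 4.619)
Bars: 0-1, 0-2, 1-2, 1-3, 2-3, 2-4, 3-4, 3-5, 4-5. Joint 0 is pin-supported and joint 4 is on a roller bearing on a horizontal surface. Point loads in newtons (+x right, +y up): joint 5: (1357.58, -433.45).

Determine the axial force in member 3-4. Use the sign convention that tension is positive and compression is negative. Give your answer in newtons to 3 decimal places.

-1283.342

N=6 nodes, M=9 members, R=3 reactions → 2N=12, M+R=12
member 0 (0-1): L=4.9865, (cx,cy)=(0.3307,0.9437)
member 1 (0-2): L=3.2290, (cx,cy)=(1.0000,0.0000)
member 2 (1-2): L=4.9642, (cx,cy)=(0.3183,-0.9480)
member 3 (1-3): L=3.4668, (cx,cy)=(0.9946,0.1041)
member 4 (2-3): L=5.4004, (cx,cy)=(0.3459,0.9383)
member 5 (2-4): L=3.6140, (cx,cy)=(1.0000,0.0000)
member 6 (3-4): L=5.3594, (cx,cy)=(0.3258,-0.9454)
member 7 (3-5): L=3.5315, (cx,cy)=(0.9919,-0.1269)
member 8 (4-5): L=4.9419, (cx,cy)=(0.3555,0.9347)
solve A·x = −loads:
  F[0-1] = +1088.9166 N (tension)
  F[0-2] = +997.4863 N (tension)
  F[1-2] = -1008.7970 N (compression)
  F[1-3] = +684.8986 N (tension)
  F[2-3] = +1019.2538 N (tension)
  F[2-4] = +323.8420 N (tension)
  F[3-4] = -1283.3423 N (compression)
  F[3-5] = +1463.6548 N (tension)
  F[4-5] = -265.0952 N (compression)
  Rx@0 = -1357.5800 N
  Ry@0 = -1027.6536 N
  Ry@4 = +1461.1036 N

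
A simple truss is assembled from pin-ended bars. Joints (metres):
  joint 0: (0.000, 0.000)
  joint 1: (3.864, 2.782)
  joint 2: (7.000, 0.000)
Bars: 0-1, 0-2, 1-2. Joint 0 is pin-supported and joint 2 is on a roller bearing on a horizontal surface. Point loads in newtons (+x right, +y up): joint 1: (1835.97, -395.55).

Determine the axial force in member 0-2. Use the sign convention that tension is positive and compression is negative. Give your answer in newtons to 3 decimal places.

1068.642

N=3 nodes, M=3 members, R=3 reactions → 2N=6, M+R=6
member 0 (0-1): L=4.7613, (cx,cy)=(0.8115,0.5843)
member 1 (0-2): L=7.0000, (cx,cy)=(1.0000,0.0000)
member 2 (1-2): L=4.1921, (cx,cy)=(0.7481,-0.6636)
solve A·x = −loads:
  F[0-1] = +945.5186 N (tension)
  F[0-2] = +1068.6416 N (tension)
  F[1-2] = -1428.5373 N (compression)
  Rx@0 = -1835.9700 N
  Ry@0 = -552.4605 N
  Ry@2 = +948.0105 N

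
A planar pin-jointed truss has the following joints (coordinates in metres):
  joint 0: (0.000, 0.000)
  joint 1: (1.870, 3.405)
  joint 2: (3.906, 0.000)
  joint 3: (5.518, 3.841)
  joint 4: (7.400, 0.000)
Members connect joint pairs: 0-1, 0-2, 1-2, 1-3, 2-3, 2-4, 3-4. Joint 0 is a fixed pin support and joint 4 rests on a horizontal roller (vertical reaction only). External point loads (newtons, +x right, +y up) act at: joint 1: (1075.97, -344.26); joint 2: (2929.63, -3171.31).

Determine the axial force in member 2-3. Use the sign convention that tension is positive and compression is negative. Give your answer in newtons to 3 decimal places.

N=5 nodes, M=7 members, R=3 reactions → 2N=10, M+R=10
member 0 (0-1): L=3.8847, (cx,cy)=(0.4814,0.8765)
member 1 (0-2): L=3.9060, (cx,cy)=(1.0000,0.0000)
member 2 (1-2): L=3.9673, (cx,cy)=(0.5132,-0.8583)
member 3 (1-3): L=3.6740, (cx,cy)=(0.9929,0.1187)
member 4 (2-3): L=4.1656, (cx,cy)=(0.3870,0.9221)
member 5 (2-4): L=3.4940, (cx,cy)=(1.0000,0.0000)
member 6 (3-4): L=4.2773, (cx,cy)=(0.4400,-0.8980)
solve A·x = −loads:
  F[0-1] = -1436.9931 N (compression)
  F[0-2] = +4697.3328 N (tension)
  F[1-2] = +765.5601 N (tension)
  F[1-3] = -2175.9632 N (compression)
  F[2-3] = +2726.6987 N (tension)
  F[2-4] = +1105.3991 N (tension)
  F[3-4] = -2512.2805 N (compression)
  Rx@0 = -4005.6000 N
  Ry@0 = +1259.5456 N
  Ry@4 = +2256.0244 N

2726.699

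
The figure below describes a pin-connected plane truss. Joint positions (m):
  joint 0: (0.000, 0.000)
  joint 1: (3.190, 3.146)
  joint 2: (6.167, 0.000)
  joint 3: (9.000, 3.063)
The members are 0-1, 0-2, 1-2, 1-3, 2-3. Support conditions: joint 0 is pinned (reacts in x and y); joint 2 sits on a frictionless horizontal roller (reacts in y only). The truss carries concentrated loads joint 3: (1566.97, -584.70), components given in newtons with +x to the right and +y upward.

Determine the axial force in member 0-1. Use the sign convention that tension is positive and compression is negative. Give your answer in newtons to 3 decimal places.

1490.895

N=4 nodes, M=5 members, R=3 reactions → 2N=8, M+R=8
member 0 (0-1): L=4.4803, (cx,cy)=(0.7120,0.7022)
member 1 (0-2): L=6.1670, (cx,cy)=(1.0000,0.0000)
member 2 (1-2): L=4.3313, (cx,cy)=(0.6873,-0.7263)
member 3 (1-3): L=5.8106, (cx,cy)=(0.9999,-0.0143)
member 4 (2-3): L=4.1723, (cx,cy)=(0.6790,0.7341)
solve A·x = −loads:
  F[0-1] = +1490.8954 N (tension)
  F[0-2] = +505.4524 N (tension)
  F[1-2] = -1482.2039 N (compression)
  F[1-3] = +2080.4905 N (tension)
  F[2-3] = -755.9697 N (compression)
  Rx@0 = -1566.9700 N
  Ry@0 = -1046.8760 N
  Ry@2 = +1631.5760 N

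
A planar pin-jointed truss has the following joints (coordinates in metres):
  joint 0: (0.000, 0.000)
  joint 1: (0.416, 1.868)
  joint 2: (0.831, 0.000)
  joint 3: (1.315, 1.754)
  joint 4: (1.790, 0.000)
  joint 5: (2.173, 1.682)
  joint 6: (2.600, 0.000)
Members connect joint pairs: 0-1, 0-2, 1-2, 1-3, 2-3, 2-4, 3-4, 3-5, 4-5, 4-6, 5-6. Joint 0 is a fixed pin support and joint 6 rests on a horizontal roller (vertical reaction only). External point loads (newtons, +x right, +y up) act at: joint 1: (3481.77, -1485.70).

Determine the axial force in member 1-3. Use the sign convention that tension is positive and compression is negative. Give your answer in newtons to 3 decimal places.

-2690.630

N=7 nodes, M=11 members, R=3 reactions → 2N=14, M+R=14
member 0 (0-1): L=1.9138, (cx,cy)=(0.2174,0.9761)
member 1 (0-2): L=0.8310, (cx,cy)=(1.0000,0.0000)
member 2 (1-2): L=1.9135, (cx,cy)=(0.2169,-0.9762)
member 3 (1-3): L=0.9062, (cx,cy)=(0.9921,-0.1258)
member 4 (2-3): L=1.8196, (cx,cy)=(0.2660,0.9640)
member 5 (2-4): L=0.9590, (cx,cy)=(1.0000,0.0000)
member 6 (3-4): L=1.8172, (cx,cy)=(0.2614,-0.9652)
member 7 (3-5): L=0.8610, (cx,cy)=(0.9965,-0.0836)
member 8 (4-5): L=1.7251, (cx,cy)=(0.2220,0.9750)
member 9 (4-6): L=0.8100, (cx,cy)=(1.0000,0.0000)
member 10 (5-6): L=1.7354, (cx,cy)=(0.2461,-0.9693)
solve A·x = −loads:
  F[0-1] = +1284.2378 N (tension)
  F[0-2] = +3202.6113 N (tension)
  F[1-2] = -2459.2806 N (compression)
  F[1-3] = -2690.6300 N (compression)
  F[2-3] = +2490.4719 N (tension)
  F[2-4] = +2006.7904 N (tension)
  F[3-4] = -2725.3642 N (compression)
  F[3-5] = -1298.9457 N (compression)
  F[4-5] = +2697.9454 N (tension)
  F[4-6] = +695.3931 N (tension)
  F[5-6] = -2826.1195 N (compression)
  Rx@0 = -3481.7700 N
  Ry@0 = -1253.5298 N
  Ry@6 = +2739.2298 N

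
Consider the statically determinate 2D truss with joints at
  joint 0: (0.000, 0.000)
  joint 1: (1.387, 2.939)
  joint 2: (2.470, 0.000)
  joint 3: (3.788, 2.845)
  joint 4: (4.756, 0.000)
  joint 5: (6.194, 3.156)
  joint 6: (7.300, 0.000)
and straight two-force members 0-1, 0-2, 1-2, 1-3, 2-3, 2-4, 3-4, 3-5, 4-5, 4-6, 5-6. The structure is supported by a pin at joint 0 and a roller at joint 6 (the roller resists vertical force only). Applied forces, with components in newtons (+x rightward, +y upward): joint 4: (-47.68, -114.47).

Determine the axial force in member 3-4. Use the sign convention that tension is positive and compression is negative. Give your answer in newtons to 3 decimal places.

33.416

N=7 nodes, M=11 members, R=3 reactions → 2N=14, M+R=14
member 0 (0-1): L=3.2498, (cx,cy)=(0.4268,0.9044)
member 1 (0-2): L=2.4700, (cx,cy)=(1.0000,0.0000)
member 2 (1-2): L=3.1322, (cx,cy)=(0.3458,-0.9383)
member 3 (1-3): L=2.4028, (cx,cy)=(0.9992,-0.0391)
member 4 (2-3): L=3.1355, (cx,cy)=(0.4204,0.9074)
member 5 (2-4): L=2.2860, (cx,cy)=(1.0000,0.0000)
member 6 (3-4): L=3.0052, (cx,cy)=(0.3221,-0.9467)
member 7 (3-5): L=2.4260, (cx,cy)=(0.9917,0.1282)
member 8 (4-5): L=3.4682, (cx,cy)=(0.4146,0.9100)
member 9 (4-6): L=2.5440, (cx,cy)=(1.0000,0.0000)
member 10 (5-6): L=3.3442, (cx,cy)=(0.3307,-0.9437)
solve A·x = −loads:
  F[0-1] = -44.1112 N (compression)
  F[0-2] = -28.8538 N (compression)
  F[1-2] = +43.9335 N (tension)
  F[1-3] = -34.0429 N (compression)
  F[2-3] = -45.4326 N (compression)
  F[2-4] = +5.4346 N (tension)
  F[3-4] = +33.4161 N (tension)
  F[3-5] = -64.4097 N (compression)
  F[4-5] = +91.0283 N (tension)
  F[4-6] = +26.1354 N (tension)
  F[5-6] = -79.0249 N (compression)
  Rx@0 = +47.6800 N
  Ry@0 = +39.8920 N
  Ry@6 = +74.5780 N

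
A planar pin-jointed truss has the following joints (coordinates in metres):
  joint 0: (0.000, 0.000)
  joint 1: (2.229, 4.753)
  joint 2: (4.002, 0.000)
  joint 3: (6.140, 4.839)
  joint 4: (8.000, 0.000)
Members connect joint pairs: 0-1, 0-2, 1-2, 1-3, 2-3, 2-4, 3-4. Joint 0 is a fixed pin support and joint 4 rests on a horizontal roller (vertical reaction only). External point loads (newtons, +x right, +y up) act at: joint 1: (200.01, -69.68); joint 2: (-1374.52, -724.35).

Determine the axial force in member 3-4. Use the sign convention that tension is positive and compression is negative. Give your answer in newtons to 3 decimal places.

-536.309

N=5 nodes, M=7 members, R=3 reactions → 2N=10, M+R=10
member 0 (0-1): L=5.2497, (cx,cy)=(0.4246,0.9054)
member 1 (0-2): L=4.0020, (cx,cy)=(1.0000,0.0000)
member 2 (1-2): L=5.0729, (cx,cy)=(0.3495,-0.9369)
member 3 (1-3): L=3.9119, (cx,cy)=(0.9998,0.0220)
member 4 (2-3): L=5.2903, (cx,cy)=(0.4041,0.9147)
member 5 (2-4): L=3.9980, (cx,cy)=(1.0000,0.0000)
member 6 (3-4): L=5.1842, (cx,cy)=(0.3588,-0.9334)
solve A·x = −loads:
  F[0-1] = -324.0929 N (compression)
  F[0-2] = -1036.9018 N (compression)
  F[1-2] = +229.0066 N (tension)
  F[1-3] = -417.7576 N (compression)
  F[2-3] = +557.3267 N (tension)
  F[2-4] = +192.4197 N (tension)
  F[3-4] = -536.3090 N (compression)
  Rx@0 = +1174.5100 N
  Ry@0 = +293.4284 N
  Ry@4 = +500.6016 N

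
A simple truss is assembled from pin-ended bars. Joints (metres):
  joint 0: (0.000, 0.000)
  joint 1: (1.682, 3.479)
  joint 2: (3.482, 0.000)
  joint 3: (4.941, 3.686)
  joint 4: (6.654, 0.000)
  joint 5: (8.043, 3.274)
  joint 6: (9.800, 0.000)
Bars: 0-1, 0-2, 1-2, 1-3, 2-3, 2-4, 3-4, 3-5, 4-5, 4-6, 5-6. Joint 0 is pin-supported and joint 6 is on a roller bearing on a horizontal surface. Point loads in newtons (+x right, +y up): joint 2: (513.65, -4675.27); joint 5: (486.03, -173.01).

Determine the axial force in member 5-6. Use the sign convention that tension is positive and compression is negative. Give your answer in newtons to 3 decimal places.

N=7 nodes, M=11 members, R=3 reactions → 2N=14, M+R=14
member 0 (0-1): L=3.8643, (cx,cy)=(0.4353,0.9003)
member 1 (0-2): L=3.4820, (cx,cy)=(1.0000,0.0000)
member 2 (1-2): L=3.9171, (cx,cy)=(0.4595,-0.8882)
member 3 (1-3): L=3.2656, (cx,cy)=(0.9980,0.0634)
member 4 (2-3): L=3.9642, (cx,cy)=(0.3680,0.9298)
member 5 (2-4): L=3.1720, (cx,cy)=(1.0000,0.0000)
member 6 (3-4): L=4.0646, (cx,cy)=(0.4214,-0.9069)
member 7 (3-5): L=3.1292, (cx,cy)=(0.9913,-0.1317)
member 8 (4-5): L=3.5565, (cx,cy)=(0.3906,0.9206)
member 9 (4-6): L=3.1460, (cx,cy)=(1.0000,0.0000)
member 10 (5-6): L=3.7157, (cx,cy)=(0.4729,-0.8811)
solve A·x = −loads:
  F[0-1] = -3202.0023 N (compression)
  F[0-2] = +2393.4157 N (tension)
  F[1-2] = +3045.9841 N (tension)
  F[1-3] = -2799.0771 N (compression)
  F[2-3] = +2118.6445 N (tension)
  F[2-4] = +2499.7333 N (tension)
  F[3-4] = -1792.3250 N (compression)
  F[3-5] = -1269.3894 N (compression)
  F[4-5] = +1765.6046 N (tension)
  F[4-6] = +1054.7997 N (tension)
  F[5-6] = -2230.6639 N (compression)
  Rx@0 = -999.6800 N
  Ry@0 = +2882.7625 N
  Ry@6 = +1965.5175 N

-2230.664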